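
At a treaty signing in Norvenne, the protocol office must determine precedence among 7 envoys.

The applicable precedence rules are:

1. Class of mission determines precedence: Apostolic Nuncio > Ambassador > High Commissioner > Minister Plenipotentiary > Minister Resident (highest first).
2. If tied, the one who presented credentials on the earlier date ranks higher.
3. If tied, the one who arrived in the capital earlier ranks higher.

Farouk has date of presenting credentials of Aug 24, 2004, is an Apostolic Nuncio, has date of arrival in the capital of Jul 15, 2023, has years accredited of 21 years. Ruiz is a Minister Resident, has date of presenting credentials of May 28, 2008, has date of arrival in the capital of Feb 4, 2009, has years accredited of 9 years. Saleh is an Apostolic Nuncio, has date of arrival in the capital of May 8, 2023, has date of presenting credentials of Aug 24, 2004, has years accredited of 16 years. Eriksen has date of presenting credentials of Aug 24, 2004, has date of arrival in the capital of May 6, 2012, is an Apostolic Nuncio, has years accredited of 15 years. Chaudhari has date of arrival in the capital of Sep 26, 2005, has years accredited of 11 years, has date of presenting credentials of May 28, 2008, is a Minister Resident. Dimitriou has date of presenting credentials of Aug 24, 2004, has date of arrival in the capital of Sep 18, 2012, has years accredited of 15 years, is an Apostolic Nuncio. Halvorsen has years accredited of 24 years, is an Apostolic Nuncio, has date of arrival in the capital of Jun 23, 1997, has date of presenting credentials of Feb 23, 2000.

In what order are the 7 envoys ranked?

By class of mission: Halvorsen, Eriksen, Dimitriou, Saleh and Farouk (Apostolic Nuncio); then Chaudhari and Ruiz (Minister Resident).
Among Halvorsen, Eriksen, Dimitriou, Saleh and Farouk, by date of presenting credentials (earlier first): Halvorsen (Feb 23, 2000) before Eriksen, Dimitriou, Saleh and Farouk (Aug 24, 2004).
Among Eriksen, Dimitriou, Saleh and Farouk, by date of arrival in the capital (earlier first): Eriksen (May 6, 2012) before Dimitriou (Sep 18, 2012) before Saleh (May 8, 2023) before Farouk (Jul 15, 2023).
Chaudhari and Ruiz both have date of presenting credentials May 28, 2008, so the next rule applies.
Among Chaudhari and Ruiz, by date of arrival in the capital (earlier first): Chaudhari (Sep 26, 2005) before Ruiz (Feb 4, 2009).
Full order: Halvorsen, Eriksen, Dimitriou, Saleh, Farouk, Chaudhari, Ruiz.

Halvorsen, Eriksen, Dimitriou, Saleh, Farouk, Chaudhari, Ruiz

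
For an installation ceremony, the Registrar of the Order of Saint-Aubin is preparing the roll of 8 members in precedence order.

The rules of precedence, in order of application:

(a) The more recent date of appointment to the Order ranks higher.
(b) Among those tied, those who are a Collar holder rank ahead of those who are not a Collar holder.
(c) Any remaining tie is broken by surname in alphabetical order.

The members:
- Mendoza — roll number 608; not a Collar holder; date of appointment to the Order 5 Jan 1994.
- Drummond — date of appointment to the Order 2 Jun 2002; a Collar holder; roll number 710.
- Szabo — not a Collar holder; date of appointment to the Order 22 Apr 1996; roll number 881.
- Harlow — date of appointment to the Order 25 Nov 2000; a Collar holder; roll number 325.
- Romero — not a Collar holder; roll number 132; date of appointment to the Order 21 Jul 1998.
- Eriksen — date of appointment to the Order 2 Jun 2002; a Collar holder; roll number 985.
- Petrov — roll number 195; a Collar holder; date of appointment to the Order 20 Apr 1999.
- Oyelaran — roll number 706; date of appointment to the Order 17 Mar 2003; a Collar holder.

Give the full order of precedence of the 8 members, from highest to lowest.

By date of appointment to the Order (later first): Oyelaran (17 Mar 2003); then Drummond and Eriksen (both 2 Jun 2002); then Harlow (25 Nov 2000); then Petrov (20 Apr 1999); then Romero (21 Jul 1998); then Szabo (22 Apr 1996); then Mendoza (5 Jan 1994).
Drummond and Eriksen are each a Collar holder, so the next rule applies.
Among Drummond and Eriksen, alphabetically by surname: Drummond before Eriksen.
Full order: Oyelaran, Drummond, Eriksen, Harlow, Petrov, Romero, Szabo, Mendoza.

Oyelaran, Drummond, Eriksen, Harlow, Petrov, Romero, Szabo, Mendoza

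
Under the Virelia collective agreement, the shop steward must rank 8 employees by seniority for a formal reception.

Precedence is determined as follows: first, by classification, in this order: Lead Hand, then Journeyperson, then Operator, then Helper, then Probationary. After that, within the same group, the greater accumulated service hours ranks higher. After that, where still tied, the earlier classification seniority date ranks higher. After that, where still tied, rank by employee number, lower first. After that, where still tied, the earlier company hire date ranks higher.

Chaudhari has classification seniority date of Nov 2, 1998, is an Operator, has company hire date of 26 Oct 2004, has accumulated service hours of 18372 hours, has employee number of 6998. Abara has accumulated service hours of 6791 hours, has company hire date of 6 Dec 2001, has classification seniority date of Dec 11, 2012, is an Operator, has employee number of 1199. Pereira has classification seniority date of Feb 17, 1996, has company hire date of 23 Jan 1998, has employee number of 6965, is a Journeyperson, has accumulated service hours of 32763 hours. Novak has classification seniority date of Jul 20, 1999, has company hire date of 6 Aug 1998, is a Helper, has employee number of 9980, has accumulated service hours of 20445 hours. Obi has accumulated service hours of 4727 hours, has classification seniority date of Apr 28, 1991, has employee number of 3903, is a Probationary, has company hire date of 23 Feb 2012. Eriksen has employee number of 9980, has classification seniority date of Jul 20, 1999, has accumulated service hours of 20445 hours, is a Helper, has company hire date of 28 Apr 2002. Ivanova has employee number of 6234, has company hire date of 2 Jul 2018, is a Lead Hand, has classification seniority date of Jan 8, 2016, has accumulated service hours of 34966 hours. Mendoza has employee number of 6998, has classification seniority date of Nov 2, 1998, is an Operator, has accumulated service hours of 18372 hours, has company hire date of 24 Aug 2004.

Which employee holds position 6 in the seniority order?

By classification: Ivanova (Lead Hand); then Pereira (Journeyperson); then Mendoza, Chaudhari and Abara (Operator); then Novak and Eriksen (Helper); then Obi (Probationary).
Among Mendoza, Chaudhari and Abara, by accumulated service hours (higher first): Mendoza and Chaudhari (18372 hours) before Abara (6791 hours).
Mendoza and Chaudhari both have classification seniority date Nov 2, 1998, so the next rule applies.
Mendoza and Chaudhari both have employee number 6998, so the next rule applies.
Among Mendoza and Chaudhari, by company hire date (earlier first): Mendoza (24 Aug 2004) before Chaudhari (26 Oct 2004).
Novak and Eriksen both have accumulated service hours 20445 hours, so the next rule applies.
Novak and Eriksen both have classification seniority date Jul 20, 1999, so the next rule applies.
Novak and Eriksen both have employee number 9980, so the next rule applies.
Among Novak and Eriksen, by company hire date (earlier first): Novak (6 Aug 1998) before Eriksen (28 Apr 2002).
Order: Ivanova, Pereira, Mendoza, Chaudhari, Abara, Novak, Eriksen, Obi.

Novak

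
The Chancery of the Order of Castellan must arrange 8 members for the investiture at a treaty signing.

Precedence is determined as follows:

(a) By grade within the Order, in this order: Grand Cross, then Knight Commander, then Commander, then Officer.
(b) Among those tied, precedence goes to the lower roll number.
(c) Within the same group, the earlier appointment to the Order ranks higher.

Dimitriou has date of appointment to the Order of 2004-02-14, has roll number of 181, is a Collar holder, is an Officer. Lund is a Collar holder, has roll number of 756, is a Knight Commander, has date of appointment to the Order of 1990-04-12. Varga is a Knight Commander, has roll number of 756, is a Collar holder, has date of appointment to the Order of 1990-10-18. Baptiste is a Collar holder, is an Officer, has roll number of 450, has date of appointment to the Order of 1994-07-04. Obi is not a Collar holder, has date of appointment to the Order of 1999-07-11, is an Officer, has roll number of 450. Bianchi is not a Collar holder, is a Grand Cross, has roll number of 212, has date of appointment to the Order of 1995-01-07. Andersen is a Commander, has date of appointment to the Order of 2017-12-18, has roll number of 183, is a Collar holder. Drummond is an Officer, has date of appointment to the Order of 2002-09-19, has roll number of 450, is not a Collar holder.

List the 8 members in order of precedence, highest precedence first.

By grade within the Order: Bianchi (Grand Cross); then Lund and Varga (Knight Commander); then Andersen (Commander); then Dimitriou, Baptiste, Obi and Drummond (Officer).
Lund and Varga both have roll number 756, so the next rule applies.
Among Lund and Varga, by date of appointment to the Order (earlier first): Lund (1990-04-12) before Varga (1990-10-18).
Among Dimitriou, Baptiste, Obi and Drummond, by roll number (lower first): Dimitriou (181) before Baptiste, Obi and Drummond (450).
Among Baptiste, Obi and Drummond, by date of appointment to the Order (earlier first): Baptiste (1994-07-04) before Obi (1999-07-11) before Drummond (2002-09-19).
Full order: Bianchi, Lund, Varga, Andersen, Dimitriou, Baptiste, Obi, Drummond.

Bianchi, Lund, Varga, Andersen, Dimitriou, Baptiste, Obi, Drummond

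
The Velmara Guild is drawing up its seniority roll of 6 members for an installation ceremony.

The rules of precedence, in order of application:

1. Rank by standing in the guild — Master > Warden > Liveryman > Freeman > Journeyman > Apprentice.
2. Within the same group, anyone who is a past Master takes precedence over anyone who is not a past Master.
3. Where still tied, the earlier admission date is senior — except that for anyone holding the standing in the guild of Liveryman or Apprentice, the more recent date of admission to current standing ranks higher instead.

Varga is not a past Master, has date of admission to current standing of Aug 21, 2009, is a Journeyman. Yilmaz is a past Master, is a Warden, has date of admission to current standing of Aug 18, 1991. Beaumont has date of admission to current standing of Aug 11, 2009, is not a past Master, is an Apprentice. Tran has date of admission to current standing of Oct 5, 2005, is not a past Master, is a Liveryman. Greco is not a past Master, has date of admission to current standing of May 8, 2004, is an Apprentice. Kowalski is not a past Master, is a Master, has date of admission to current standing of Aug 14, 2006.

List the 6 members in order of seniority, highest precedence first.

By standing in the guild: Kowalski (Master); then Yilmaz (Warden); then Tran (Liveryman); then Varga (Journeyman); then Beaumont and Greco (Apprentice).
Beaumont and Greco are each not a past Master, so the next rule applies.
Among Beaumont and Greco, by date of admission to current standing (later first) (reversed rule for this group): Beaumont (Aug 11, 2009) before Greco (May 8, 2004).
Full order: Kowalski, Yilmaz, Tran, Varga, Beaumont, Greco.

Kowalski, Yilmaz, Tran, Varga, Beaumont, Greco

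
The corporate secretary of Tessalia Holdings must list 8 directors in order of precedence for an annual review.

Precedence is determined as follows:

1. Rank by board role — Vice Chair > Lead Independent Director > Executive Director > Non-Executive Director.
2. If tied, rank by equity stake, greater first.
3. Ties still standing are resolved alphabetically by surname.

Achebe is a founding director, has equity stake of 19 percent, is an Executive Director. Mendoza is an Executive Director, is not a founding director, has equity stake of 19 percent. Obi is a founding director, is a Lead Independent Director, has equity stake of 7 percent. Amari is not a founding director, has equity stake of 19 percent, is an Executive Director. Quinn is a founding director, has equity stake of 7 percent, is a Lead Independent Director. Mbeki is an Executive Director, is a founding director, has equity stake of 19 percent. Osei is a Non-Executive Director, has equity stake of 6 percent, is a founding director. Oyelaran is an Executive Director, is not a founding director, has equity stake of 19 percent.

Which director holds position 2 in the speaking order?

By board role: Obi and Quinn (Lead Independent Director); then Achebe, Amari, Mbeki, Mendoza and Oyelaran (Executive Director); then Osei (Non-Executive Director).
Obi and Quinn both have equity stake 7 percent, so the next rule applies.
Among Obi and Quinn, alphabetically by surname: Obi before Quinn.
Achebe, Amari, Mbeki, Mendoza and Oyelaran all have equity stake 19 percent, so the next rule applies.
Among Achebe, Amari, Mbeki, Mendoza and Oyelaran, alphabetically by surname: Achebe before Amari before Mbeki before Mendoza before Oyelaran.
Order: Obi, Quinn, Achebe, Amari, Mbeki, Mendoza, Oyelaran, Osei.

Quinn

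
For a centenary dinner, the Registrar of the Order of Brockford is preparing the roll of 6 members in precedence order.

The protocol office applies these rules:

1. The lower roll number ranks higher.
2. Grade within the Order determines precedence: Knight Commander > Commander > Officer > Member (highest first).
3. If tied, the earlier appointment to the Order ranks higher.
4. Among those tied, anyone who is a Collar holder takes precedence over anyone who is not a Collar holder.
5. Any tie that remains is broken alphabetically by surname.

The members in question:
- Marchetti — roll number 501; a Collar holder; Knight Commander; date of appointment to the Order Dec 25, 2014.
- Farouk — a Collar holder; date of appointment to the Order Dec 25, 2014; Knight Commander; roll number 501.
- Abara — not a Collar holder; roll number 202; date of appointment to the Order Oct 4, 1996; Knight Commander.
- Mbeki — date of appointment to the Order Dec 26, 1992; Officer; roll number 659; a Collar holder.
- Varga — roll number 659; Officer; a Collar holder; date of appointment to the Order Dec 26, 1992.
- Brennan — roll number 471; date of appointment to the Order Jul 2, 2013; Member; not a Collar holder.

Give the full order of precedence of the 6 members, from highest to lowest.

By roll number (lower first): Abara (202); then Brennan (471); then Farouk and Marchetti (both 501); then Mbeki and Varga (both 659).
Farouk and Marchetti are each Knight Commander, so the next rule applies.
Farouk and Marchetti both have date of appointment to the Order Dec 25, 2014, so the next rule applies.
Farouk and Marchetti are each a Collar holder, so the next rule applies.
Among Farouk and Marchetti, alphabetically by surname: Farouk before Marchetti.
Mbeki and Varga are each Officer, so the next rule applies.
Mbeki and Varga both have date of appointment to the Order Dec 26, 1992, so the next rule applies.
Mbeki and Varga are each a Collar holder, so the next rule applies.
Among Mbeki and Varga, alphabetically by surname: Mbeki before Varga.
Full order: Abara, Brennan, Farouk, Marchetti, Mbeki, Varga.

Abara, Brennan, Farouk, Marchetti, Mbeki, Varga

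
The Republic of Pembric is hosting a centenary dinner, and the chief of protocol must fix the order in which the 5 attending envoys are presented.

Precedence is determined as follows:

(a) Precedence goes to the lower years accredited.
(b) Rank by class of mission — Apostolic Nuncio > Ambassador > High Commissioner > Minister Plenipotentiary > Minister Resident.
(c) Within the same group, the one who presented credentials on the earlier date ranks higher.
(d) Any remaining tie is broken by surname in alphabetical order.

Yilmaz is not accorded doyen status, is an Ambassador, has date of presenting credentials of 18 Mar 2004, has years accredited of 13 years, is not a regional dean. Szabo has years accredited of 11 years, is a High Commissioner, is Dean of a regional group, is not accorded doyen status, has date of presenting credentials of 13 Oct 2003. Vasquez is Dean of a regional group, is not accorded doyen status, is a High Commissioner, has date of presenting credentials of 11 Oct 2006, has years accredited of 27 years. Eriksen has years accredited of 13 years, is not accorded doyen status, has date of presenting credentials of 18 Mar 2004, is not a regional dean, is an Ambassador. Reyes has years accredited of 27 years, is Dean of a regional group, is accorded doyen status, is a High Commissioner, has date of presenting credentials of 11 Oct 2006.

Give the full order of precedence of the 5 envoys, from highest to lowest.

By years accredited (lower first): Szabo (11 years); then Eriksen and Yilmaz (both 13 years); then Reyes and Vasquez (both 27 years).
Eriksen and Yilmaz are each Ambassador, so the next rule applies.
Eriksen and Yilmaz both have date of presenting credentials 18 Mar 2004, so the next rule applies.
Among Eriksen and Yilmaz, alphabetically by surname: Eriksen before Yilmaz.
Reyes and Vasquez are each High Commissioner, so the next rule applies.
Reyes and Vasquez both have date of presenting credentials 11 Oct 2006, so the next rule applies.
Among Reyes and Vasquez, alphabetically by surname: Reyes before Vasquez.
Full order: Szabo, Eriksen, Yilmaz, Reyes, Vasquez.

Szabo, Eriksen, Yilmaz, Reyes, Vasquez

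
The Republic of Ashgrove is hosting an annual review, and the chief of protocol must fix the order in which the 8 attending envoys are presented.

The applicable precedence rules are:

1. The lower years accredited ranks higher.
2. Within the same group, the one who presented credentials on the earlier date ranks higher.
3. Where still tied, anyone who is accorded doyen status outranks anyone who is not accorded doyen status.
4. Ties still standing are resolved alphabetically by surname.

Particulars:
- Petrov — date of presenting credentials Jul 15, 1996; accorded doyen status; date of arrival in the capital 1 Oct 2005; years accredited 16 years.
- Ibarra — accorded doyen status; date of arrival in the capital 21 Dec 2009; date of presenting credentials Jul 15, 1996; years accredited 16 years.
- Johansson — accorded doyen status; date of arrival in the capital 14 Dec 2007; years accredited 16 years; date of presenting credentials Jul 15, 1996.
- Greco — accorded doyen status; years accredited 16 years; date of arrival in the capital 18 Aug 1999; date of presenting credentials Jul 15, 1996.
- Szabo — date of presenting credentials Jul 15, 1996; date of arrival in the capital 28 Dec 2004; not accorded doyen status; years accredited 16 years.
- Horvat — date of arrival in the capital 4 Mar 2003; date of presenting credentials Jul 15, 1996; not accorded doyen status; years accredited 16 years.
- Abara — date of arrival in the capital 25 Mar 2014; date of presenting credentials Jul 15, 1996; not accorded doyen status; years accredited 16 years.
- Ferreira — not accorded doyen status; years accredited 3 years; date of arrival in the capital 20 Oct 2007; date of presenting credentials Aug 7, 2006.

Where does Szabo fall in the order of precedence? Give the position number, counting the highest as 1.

8

By years accredited (lower first): Ferreira (3 years); then Greco, Ibarra, Johansson, Petrov, Abara, Horvat and Szabo (each 16 years).
Greco, Ibarra, Johansson, Petrov, Abara, Horvat and Szabo all have date of presenting credentials Jul 15, 1996, so the next rule applies.
Among Greco, Ibarra, Johansson, Petrov, Abara, Horvat and Szabo, accorded doyen status before not accorded doyen status: Greco, Ibarra, Johansson and Petrov (accorded doyen status) before Abara, Horvat and Szabo (not accorded doyen status).
Among Greco, Ibarra, Johansson and Petrov, alphabetically by surname: Greco before Ibarra before Johansson before Petrov.
Among Abara, Horvat and Szabo, alphabetically by surname: Abara before Horvat before Szabo.
Order: Ferreira, Greco, Ibarra, Johansson, Petrov, Abara, Horvat, Szabo. So position 8.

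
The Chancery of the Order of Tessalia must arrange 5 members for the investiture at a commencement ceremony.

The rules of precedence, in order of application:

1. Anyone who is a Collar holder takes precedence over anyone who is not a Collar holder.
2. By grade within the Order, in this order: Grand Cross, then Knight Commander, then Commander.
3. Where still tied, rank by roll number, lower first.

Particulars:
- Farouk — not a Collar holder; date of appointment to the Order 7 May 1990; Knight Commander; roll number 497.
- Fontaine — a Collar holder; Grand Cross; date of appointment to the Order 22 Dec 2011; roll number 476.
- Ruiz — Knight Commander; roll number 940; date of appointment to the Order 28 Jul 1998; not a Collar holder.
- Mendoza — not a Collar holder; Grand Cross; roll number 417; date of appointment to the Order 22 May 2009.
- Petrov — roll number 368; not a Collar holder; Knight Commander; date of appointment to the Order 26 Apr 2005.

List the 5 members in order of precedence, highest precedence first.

Fontaine, Mendoza, Petrov, Farouk, Ruiz

By the first rule: Fontaine (a Collar holder); then Mendoza, Petrov, Farouk and Ruiz (each not a Collar holder).
Among Mendoza, Petrov, Farouk and Ruiz, by grade within the Order: Mendoza (Grand Cross) before Petrov, Farouk and Ruiz (Knight Commander).
Among Petrov, Farouk and Ruiz, by roll number (lower first): Petrov (368) before Farouk (497) before Ruiz (940).
Full order: Fontaine, Mendoza, Petrov, Farouk, Ruiz.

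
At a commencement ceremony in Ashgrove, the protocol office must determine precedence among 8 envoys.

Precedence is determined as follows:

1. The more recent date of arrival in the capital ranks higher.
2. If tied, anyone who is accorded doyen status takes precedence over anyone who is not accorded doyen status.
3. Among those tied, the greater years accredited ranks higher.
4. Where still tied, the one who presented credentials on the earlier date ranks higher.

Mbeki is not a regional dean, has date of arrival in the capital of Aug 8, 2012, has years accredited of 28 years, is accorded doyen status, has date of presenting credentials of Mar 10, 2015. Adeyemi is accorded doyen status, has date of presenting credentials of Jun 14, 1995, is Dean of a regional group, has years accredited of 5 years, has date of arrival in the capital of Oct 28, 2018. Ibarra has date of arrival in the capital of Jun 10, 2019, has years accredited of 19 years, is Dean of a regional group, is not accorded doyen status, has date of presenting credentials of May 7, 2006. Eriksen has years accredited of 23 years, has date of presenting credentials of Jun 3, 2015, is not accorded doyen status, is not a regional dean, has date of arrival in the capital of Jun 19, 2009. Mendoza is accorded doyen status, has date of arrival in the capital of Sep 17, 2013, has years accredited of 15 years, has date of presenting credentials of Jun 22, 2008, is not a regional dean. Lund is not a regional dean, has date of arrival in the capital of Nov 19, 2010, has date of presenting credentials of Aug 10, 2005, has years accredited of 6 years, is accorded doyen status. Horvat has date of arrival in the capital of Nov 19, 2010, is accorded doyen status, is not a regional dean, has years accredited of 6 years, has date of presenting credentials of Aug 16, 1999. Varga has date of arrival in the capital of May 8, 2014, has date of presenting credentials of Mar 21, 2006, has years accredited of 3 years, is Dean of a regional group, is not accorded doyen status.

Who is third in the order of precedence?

Varga

By date of arrival in the capital (later first): Ibarra (Jun 10, 2019); then Adeyemi (Oct 28, 2018); then Varga (May 8, 2014); then Mendoza (Sep 17, 2013); then Mbeki (Aug 8, 2012); then Horvat and Lund (both Nov 19, 2010); then Eriksen (Jun 19, 2009).
Horvat and Lund are each accorded doyen status, so the next rule applies.
Horvat and Lund both have years accredited 6 years, so the next rule applies.
Among Horvat and Lund, by date of presenting credentials (earlier first): Horvat (Aug 16, 1999) before Lund (Aug 10, 2005).
Order: Ibarra, Adeyemi, Varga, Mendoza, Mbeki, Horvat, Lund, Eriksen.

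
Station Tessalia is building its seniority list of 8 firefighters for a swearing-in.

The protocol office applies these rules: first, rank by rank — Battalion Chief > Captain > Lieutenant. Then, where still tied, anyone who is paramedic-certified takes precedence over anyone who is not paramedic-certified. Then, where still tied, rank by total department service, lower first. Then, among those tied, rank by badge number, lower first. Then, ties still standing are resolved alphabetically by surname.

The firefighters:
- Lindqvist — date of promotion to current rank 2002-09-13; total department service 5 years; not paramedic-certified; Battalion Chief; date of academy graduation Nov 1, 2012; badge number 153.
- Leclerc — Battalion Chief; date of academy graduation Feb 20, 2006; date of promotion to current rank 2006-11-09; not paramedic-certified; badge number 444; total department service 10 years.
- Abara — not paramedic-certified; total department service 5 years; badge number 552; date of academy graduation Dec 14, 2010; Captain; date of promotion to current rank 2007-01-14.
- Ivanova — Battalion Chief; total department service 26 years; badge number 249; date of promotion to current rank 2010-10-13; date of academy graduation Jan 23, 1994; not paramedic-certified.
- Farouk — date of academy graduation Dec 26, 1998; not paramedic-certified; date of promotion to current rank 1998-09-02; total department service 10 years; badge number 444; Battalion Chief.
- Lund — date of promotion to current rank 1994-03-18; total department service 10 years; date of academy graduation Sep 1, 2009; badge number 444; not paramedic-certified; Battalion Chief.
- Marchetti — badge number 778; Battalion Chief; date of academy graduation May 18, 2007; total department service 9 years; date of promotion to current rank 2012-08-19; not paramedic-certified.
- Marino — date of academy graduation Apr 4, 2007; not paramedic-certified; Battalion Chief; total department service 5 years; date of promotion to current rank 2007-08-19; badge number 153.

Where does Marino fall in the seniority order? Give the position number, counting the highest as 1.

2

By rank: Lindqvist, Marino, Marchetti, Farouk, Leclerc, Lund and Ivanova (Battalion Chief); then Abara (Captain).
Lindqvist, Marino, Marchetti, Farouk, Leclerc, Lund and Ivanova are each not paramedic-certified, so the next rule applies.
Among Lindqvist, Marino, Marchetti, Farouk, Leclerc, Lund and Ivanova, by total department service (lower first): Lindqvist and Marino (5 years) before Marchetti (9 years) before Farouk, Leclerc and Lund (10 years) before Ivanova (26 years).
Lindqvist and Marino both have badge number 153, so the next rule applies.
Among Lindqvist and Marino, alphabetically by surname: Lindqvist before Marino.
Farouk, Leclerc and Lund all have badge number 444, so the next rule applies.
Among Farouk, Leclerc and Lund, alphabetically by surname: Farouk before Leclerc before Lund.
Order: Lindqvist, Marino, Marchetti, Farouk, Leclerc, Lund, Ivanova, Abara. So position 2.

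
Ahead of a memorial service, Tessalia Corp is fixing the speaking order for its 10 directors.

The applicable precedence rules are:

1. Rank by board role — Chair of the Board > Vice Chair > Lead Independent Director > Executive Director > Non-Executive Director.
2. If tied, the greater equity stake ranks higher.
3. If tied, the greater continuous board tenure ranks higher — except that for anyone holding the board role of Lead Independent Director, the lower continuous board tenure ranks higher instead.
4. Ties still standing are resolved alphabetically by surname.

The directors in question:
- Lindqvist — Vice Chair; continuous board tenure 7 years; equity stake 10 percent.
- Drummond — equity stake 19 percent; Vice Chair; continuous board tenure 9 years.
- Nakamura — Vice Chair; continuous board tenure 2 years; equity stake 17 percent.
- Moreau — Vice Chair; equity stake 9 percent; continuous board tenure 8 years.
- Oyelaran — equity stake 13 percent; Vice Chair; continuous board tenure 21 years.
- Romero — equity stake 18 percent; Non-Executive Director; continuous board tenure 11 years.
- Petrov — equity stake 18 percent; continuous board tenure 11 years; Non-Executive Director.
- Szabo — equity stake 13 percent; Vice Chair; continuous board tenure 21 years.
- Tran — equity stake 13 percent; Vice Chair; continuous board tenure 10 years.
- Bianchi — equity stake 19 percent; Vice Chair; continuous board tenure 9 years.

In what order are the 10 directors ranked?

By board role: Bianchi, Drummond, Nakamura, Oyelaran, Szabo, Tran, Lindqvist and Moreau (Vice Chair); then Petrov and Romero (Non-Executive Director).
Among Bianchi, Drummond, Nakamura, Oyelaran, Szabo, Tran, Lindqvist and Moreau, by equity stake (higher first): Bianchi and Drummond (19 percent) before Nakamura (17 percent) before Oyelaran, Szabo and Tran (13 percent) before Lindqvist (10 percent) before Moreau (9 percent).
Bianchi and Drummond both have continuous board tenure 9 years, so the next rule applies.
Among Bianchi and Drummond, alphabetically by surname: Bianchi before Drummond.
Among Oyelaran, Szabo and Tran, by continuous board tenure (higher first): Oyelaran and Szabo (21 years) before Tran (10 years).
Among Oyelaran and Szabo, alphabetically by surname: Oyelaran before Szabo.
Petrov and Romero both have equity stake 18 percent, so the next rule applies.
Petrov and Romero both have continuous board tenure 11 years, so the next rule applies.
Among Petrov and Romero, alphabetically by surname: Petrov before Romero.
Full order: Bianchi, Drummond, Nakamura, Oyelaran, Szabo, Tran, Lindqvist, Moreau, Petrov, Romero.

Bianchi, Drummond, Nakamura, Oyelaran, Szabo, Tran, Lindqvist, Moreau, Petrov, Romero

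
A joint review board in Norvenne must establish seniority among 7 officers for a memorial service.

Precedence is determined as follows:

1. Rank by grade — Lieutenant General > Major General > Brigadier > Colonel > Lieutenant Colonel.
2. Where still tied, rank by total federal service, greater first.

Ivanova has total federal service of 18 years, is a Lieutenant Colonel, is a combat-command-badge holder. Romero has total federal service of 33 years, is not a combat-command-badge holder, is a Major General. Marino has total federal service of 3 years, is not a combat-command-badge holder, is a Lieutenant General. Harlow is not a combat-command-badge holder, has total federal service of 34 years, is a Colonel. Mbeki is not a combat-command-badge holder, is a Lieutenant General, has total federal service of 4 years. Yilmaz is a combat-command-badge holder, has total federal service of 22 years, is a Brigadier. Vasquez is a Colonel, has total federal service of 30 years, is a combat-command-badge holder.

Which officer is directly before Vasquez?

By grade: Mbeki and Marino (Lieutenant General); then Romero (Major General); then Yilmaz (Brigadier); then Harlow and Vasquez (Colonel); then Ivanova (Lieutenant Colonel).
Among Mbeki and Marino, by total federal service (higher first): Mbeki (4 years) before Marino (3 years).
Among Harlow and Vasquez, by total federal service (higher first): Harlow (34 years) before Vasquez (30 years).
Order: Mbeki, Marino, Romero, Yilmaz, Harlow, Vasquez, Ivanova.

Harlow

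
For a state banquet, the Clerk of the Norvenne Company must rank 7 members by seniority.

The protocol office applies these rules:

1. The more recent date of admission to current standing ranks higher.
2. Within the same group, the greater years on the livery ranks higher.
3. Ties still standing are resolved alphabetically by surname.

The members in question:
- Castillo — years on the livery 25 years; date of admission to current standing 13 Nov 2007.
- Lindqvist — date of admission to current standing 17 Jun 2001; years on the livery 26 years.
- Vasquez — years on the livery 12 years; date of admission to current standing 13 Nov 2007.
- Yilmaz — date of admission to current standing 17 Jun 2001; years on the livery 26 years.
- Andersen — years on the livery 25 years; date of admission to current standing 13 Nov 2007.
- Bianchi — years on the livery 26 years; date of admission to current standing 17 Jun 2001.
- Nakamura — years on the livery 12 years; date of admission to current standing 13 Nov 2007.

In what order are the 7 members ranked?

Andersen, Castillo, Nakamura, Vasquez, Bianchi, Lindqvist, Yilmaz

By date of admission to current standing (later first): Andersen, Castillo, Nakamura and Vasquez (each 13 Nov 2007); then Bianchi, Lindqvist and Yilmaz (each 17 Jun 2001).
Among Andersen, Castillo, Nakamura and Vasquez, by years on the livery (higher first): Andersen and Castillo (25 years) before Nakamura and Vasquez (12 years).
Among Andersen and Castillo, alphabetically by surname: Andersen before Castillo.
Among Nakamura and Vasquez, alphabetically by surname: Nakamura before Vasquez.
Bianchi, Lindqvist and Yilmaz all have years on the livery 26 years, so the next rule applies.
Among Bianchi, Lindqvist and Yilmaz, alphabetically by surname: Bianchi before Lindqvist before Yilmaz.
Full order: Andersen, Castillo, Nakamura, Vasquez, Bianchi, Lindqvist, Yilmaz.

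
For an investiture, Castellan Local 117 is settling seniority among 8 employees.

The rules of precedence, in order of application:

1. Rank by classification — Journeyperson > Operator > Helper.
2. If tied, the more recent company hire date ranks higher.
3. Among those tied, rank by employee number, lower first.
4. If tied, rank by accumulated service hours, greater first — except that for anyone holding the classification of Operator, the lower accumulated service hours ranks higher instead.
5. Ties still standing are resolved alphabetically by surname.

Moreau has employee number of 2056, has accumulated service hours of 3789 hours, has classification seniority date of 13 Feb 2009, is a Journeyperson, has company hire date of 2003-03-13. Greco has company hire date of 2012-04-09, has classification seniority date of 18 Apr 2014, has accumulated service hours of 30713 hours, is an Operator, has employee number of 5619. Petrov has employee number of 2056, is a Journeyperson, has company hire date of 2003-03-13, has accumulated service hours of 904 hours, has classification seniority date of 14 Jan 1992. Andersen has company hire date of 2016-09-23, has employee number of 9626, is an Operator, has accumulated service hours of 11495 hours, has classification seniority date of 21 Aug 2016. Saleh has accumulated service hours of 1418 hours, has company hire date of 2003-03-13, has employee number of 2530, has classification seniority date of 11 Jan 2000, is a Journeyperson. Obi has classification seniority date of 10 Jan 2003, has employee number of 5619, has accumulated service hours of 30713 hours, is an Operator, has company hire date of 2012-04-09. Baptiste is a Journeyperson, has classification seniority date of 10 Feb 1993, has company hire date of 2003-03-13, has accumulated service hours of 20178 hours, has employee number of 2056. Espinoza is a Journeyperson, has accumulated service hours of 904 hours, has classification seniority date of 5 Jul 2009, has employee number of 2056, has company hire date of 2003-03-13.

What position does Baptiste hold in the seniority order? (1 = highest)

By classification: Baptiste, Moreau, Espinoza, Petrov and Saleh (Journeyperson); then Andersen, Greco and Obi (Operator).
Baptiste, Moreau, Espinoza, Petrov and Saleh all have company hire date 2003-03-13, so the next rule applies.
Among Baptiste, Moreau, Espinoza, Petrov and Saleh, by employee number (lower first): Baptiste, Moreau, Espinoza and Petrov (2056) before Saleh (2530).
Among Baptiste, Moreau, Espinoza and Petrov, by accumulated service hours (higher first): Baptiste (20178 hours) before Moreau (3789 hours) before Espinoza and Petrov (904 hours).
Among Espinoza and Petrov, alphabetically by surname: Espinoza before Petrov.
Among Andersen, Greco and Obi, by company hire date (later first): Andersen (2016-09-23) before Greco and Obi (2012-04-09).
Greco and Obi both have employee number 5619, so the next rule applies.
Greco and Obi both have accumulated service hours 30713 hours, so the next rule applies.
Among Greco and Obi, alphabetically by surname: Greco before Obi.
Order: Baptiste, Moreau, Espinoza, Petrov, Saleh, Andersen, Greco, Obi. So position 1.

1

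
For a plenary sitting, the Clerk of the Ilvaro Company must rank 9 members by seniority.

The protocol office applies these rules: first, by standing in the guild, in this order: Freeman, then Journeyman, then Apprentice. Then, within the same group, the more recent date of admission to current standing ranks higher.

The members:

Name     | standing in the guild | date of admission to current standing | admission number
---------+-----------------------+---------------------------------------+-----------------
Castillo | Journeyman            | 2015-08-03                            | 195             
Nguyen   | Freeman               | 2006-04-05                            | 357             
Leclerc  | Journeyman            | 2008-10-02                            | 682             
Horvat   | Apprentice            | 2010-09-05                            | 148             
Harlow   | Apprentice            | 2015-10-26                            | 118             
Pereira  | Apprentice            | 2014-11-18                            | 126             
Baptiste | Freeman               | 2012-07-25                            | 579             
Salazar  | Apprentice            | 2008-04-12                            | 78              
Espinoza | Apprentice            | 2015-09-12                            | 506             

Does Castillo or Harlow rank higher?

By standing in the guild: Baptiste and Nguyen (Freeman); then Castillo and Leclerc (Journeyman); then Harlow, Espinoza, Pereira, Horvat and Salazar (Apprentice).
Among Baptiste and Nguyen, by date of admission to current standing (later first): Baptiste (2012-07-25) before Nguyen (2006-04-05).
Among Castillo and Leclerc, by date of admission to current standing (later first): Castillo (2015-08-03) before Leclerc (2008-10-02).
Among Harlow, Espinoza, Pereira, Horvat and Salazar, by date of admission to current standing (later first): Harlow (2015-10-26) before Espinoza (2015-09-12) before Pereira (2014-11-18) before Horvat (2010-09-05) before Salazar (2008-04-12).
So Castillo takes precedence.

Castillo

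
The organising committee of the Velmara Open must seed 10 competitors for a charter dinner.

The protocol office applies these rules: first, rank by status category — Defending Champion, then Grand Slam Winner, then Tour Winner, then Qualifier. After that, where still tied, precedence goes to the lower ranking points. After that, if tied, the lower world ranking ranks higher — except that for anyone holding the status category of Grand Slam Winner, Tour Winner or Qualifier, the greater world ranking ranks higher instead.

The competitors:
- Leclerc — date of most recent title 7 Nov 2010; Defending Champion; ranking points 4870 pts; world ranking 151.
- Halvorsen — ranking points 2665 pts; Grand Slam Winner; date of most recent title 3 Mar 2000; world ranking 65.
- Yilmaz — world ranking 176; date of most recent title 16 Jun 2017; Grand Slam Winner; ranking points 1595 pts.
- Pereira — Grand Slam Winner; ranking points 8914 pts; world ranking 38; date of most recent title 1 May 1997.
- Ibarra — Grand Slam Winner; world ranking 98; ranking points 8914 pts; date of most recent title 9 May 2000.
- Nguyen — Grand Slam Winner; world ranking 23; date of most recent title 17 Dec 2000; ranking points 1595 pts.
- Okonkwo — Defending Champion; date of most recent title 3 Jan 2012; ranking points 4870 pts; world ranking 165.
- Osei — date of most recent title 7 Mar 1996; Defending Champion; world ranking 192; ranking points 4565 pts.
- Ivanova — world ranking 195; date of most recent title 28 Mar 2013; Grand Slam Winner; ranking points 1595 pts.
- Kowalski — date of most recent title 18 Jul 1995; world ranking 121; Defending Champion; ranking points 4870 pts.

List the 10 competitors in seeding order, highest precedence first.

By status category: Osei, Kowalski, Leclerc and Okonkwo (Defending Champion); then Ivanova, Yilmaz, Nguyen, Halvorsen, Ibarra and Pereira (Grand Slam Winner).
Among Osei, Kowalski, Leclerc and Okonkwo, by ranking points (lower first): Osei (4565 pts) before Kowalski, Leclerc and Okonkwo (4870 pts).
Among Kowalski, Leclerc and Okonkwo, by world ranking (lower first): Kowalski (121) before Leclerc (151) before Okonkwo (165).
Among Ivanova, Yilmaz, Nguyen, Halvorsen, Ibarra and Pereira, by ranking points (lower first): Ivanova, Yilmaz and Nguyen (1595 pts) before Halvorsen (2665 pts) before Ibarra and Pereira (8914 pts).
Among Ivanova, Yilmaz and Nguyen, by world ranking (higher first) (reversed rule for this group): Ivanova (195) before Yilmaz (176) before Nguyen (23).
Among Ibarra and Pereira, by world ranking (higher first) (reversed rule for this group): Ibarra (98) before Pereira (38).
Full order: Osei, Kowalski, Leclerc, Okonkwo, Ivanova, Yilmaz, Nguyen, Halvorsen, Ibarra, Pereira.

Osei, Kowalski, Leclerc, Okonkwo, Ivanova, Yilmaz, Nguyen, Halvorsen, Ibarra, Pereira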